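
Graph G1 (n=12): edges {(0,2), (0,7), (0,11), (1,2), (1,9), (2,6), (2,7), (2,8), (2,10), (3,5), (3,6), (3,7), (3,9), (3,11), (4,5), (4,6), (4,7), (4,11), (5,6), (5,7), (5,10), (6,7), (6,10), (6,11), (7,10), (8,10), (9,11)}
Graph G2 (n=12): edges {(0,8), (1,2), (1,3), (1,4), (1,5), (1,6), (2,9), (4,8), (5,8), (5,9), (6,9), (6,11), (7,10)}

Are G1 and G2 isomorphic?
No, not isomorphic

The graphs are NOT isomorphic.

Connected components of G1: 1 component(s) with vertex sets [[0, 1, 2, 3, 4, 5, 6, 7, 8, 9, 10, 11]], sizes [12].
Connected components of G2: 2 component(s) with vertex sets [[7, 10], [0, 1, 2, 3, 4, 5, 6, 8, 9, 11]], sizes [2, 10].
The number of connected components (and the multiset of component sizes) is an isomorphism invariant — an isomorphism maps each component of G1 bijectively onto a component of G2. Since G1 has 1 component(s) and G2 has 2, they cannot be isomorphic.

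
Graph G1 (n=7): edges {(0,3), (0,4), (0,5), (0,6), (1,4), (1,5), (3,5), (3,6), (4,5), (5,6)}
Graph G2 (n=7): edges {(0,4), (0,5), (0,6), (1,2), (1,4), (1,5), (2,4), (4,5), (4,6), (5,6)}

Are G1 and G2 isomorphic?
Yes, isomorphic

The graphs are isomorphic.
One valid mapping φ: V(G1) → V(G2): 0→5, 1→2, 2→3, 3→0, 4→1, 5→4, 6→6

Verify φ preserves adjacency — for each edge of G1, its image is an edge of G2:
  (0,3) → (φ(0),φ(3)) = (0,5) ∈ E(G2) ✓
  (0,4) → (φ(0),φ(4)) = (1,5) ∈ E(G2) ✓
  (0,5) → (φ(0),φ(5)) = (4,5) ∈ E(G2) ✓
  (0,6) → (φ(0),φ(6)) = (5,6) ∈ E(G2) ✓
  (1,4) → (φ(1),φ(4)) = (1,2) ∈ E(G2) ✓
  (1,5) → (φ(1),φ(5)) = (2,4) ∈ E(G2) ✓
  (3,5) → (φ(3),φ(5)) = (0,4) ∈ E(G2) ✓
  (3,6) → (φ(3),φ(6)) = (0,6) ∈ E(G2) ✓
  (4,5) → (φ(4),φ(5)) = (1,4) ∈ E(G2) ✓
  (5,6) → (φ(5),φ(6)) = (4,6) ∈ E(G2) ✓
All 10 edges of G1 map to edges of G2, and |E(G1)| = |E(G2)| = 10, so φ is a bijection on edges as well as vertices. Hence G1 ≅ G2.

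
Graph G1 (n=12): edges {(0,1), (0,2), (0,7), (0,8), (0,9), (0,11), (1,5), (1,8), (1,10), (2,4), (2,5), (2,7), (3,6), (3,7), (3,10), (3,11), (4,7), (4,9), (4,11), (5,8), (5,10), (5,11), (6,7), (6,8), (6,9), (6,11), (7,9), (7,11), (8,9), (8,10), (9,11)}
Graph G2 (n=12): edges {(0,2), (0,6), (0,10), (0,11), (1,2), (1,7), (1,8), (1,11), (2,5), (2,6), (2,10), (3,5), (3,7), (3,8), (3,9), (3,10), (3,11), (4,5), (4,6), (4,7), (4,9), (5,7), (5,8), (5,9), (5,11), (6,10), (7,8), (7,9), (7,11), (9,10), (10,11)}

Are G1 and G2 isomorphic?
Yes, isomorphic

The graphs are isomorphic.
One valid mapping φ: V(G1) → V(G2): 0→11, 1→0, 2→1, 3→4, 4→8, 5→2, 6→9, 7→7, 8→10, 9→3, 10→6, 11→5

Verify φ preserves adjacency — for each edge of G1, its image is an edge of G2:
  (0,1) → (φ(0),φ(1)) = (0,11) ∈ E(G2) ✓
  (0,2) → (φ(0),φ(2)) = (1,11) ∈ E(G2) ✓
  (0,7) → (φ(0),φ(7)) = (7,11) ∈ E(G2) ✓
  (0,8) → (φ(0),φ(8)) = (10,11) ∈ E(G2) ✓
  (0,9) → (φ(0),φ(9)) = (3,11) ∈ E(G2) ✓
  (0,11) → (φ(0),φ(11)) = (5,11) ∈ E(G2) ✓
  (1,5) → (φ(1),φ(5)) = (0,2) ∈ E(G2) ✓
  (1,8) → (φ(1),φ(8)) = (0,10) ∈ E(G2) ✓
  (1,10) → (φ(1),φ(10)) = (0,6) ∈ E(G2) ✓
  (2,4) → (φ(2),φ(4)) = (1,8) ∈ E(G2) ✓
  (2,5) → (φ(2),φ(5)) = (1,2) ∈ E(G2) ✓
  (2,7) → (φ(2),φ(7)) = (1,7) ∈ E(G2) ✓
  (3,6) → (φ(3),φ(6)) = (4,9) ∈ E(G2) ✓
  (3,7) → (φ(3),φ(7)) = (4,7) ∈ E(G2) ✓
  (3,10) → (φ(3),φ(10)) = (4,6) ∈ E(G2) ✓
  (3,11) → (φ(3),φ(11)) = (4,5) ∈ E(G2) ✓
  (4,7) → (φ(4),φ(7)) = (7,8) ∈ E(G2) ✓
  (4,9) → (φ(4),φ(9)) = (3,8) ∈ E(G2) ✓
  (4,11) → (φ(4),φ(11)) = (5,8) ∈ E(G2) ✓
  (5,8) → (φ(5),φ(8)) = (2,10) ∈ E(G2) ✓
  (5,10) → (φ(5),φ(10)) = (2,6) ∈ E(G2) ✓
  (5,11) → (φ(5),φ(11)) = (2,5) ∈ E(G2) ✓
  (6,7) → (φ(6),φ(7)) = (7,9) ∈ E(G2) ✓
  (6,8) → (φ(6),φ(8)) = (9,10) ∈ E(G2) ✓
  (6,9) → (φ(6),φ(9)) = (3,9) ∈ E(G2) ✓
  (6,11) → (φ(6),φ(11)) = (5,9) ∈ E(G2) ✓
  (7,9) → (φ(7),φ(9)) = (3,7) ∈ E(G2) ✓
  (7,11) → (φ(7),φ(11)) = (5,7) ∈ E(G2) ✓
  (8,9) → (φ(8),φ(9)) = (3,10) ∈ E(G2) ✓
  (8,10) → (φ(8),φ(10)) = (6,10) ∈ E(G2) ✓
  (9,11) → (φ(9),φ(11)) = (3,5) ∈ E(G2) ✓
All 31 edges of G1 map to edges of G2, and |E(G1)| = |E(G2)| = 31, so φ is a bijection on edges as well as vertices. Hence G1 ≅ G2.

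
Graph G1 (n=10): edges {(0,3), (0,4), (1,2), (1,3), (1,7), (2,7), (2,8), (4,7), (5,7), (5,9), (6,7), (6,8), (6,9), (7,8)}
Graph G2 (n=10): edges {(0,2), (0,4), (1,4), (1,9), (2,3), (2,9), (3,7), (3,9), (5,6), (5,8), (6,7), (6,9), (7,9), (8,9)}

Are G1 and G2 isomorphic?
Yes, isomorphic

The graphs are isomorphic.
One valid mapping φ: V(G1) → V(G2): 0→4, 1→2, 2→3, 3→0, 4→1, 5→8, 6→6, 7→9, 8→7, 9→5

Verify φ preserves adjacency — for each edge of G1, its image is an edge of G2:
  (0,3) → (φ(0),φ(3)) = (0,4) ∈ E(G2) ✓
  (0,4) → (φ(0),φ(4)) = (1,4) ∈ E(G2) ✓
  (1,2) → (φ(1),φ(2)) = (2,3) ∈ E(G2) ✓
  (1,3) → (φ(1),φ(3)) = (0,2) ∈ E(G2) ✓
  (1,7) → (φ(1),φ(7)) = (2,9) ∈ E(G2) ✓
  (2,7) → (φ(2),φ(7)) = (3,9) ∈ E(G2) ✓
  (2,8) → (φ(2),φ(8)) = (3,7) ∈ E(G2) ✓
  (4,7) → (φ(4),φ(7)) = (1,9) ∈ E(G2) ✓
  (5,7) → (φ(5),φ(7)) = (8,9) ∈ E(G2) ✓
  (5,9) → (φ(5),φ(9)) = (5,8) ∈ E(G2) ✓
  (6,7) → (φ(6),φ(7)) = (6,9) ∈ E(G2) ✓
  (6,8) → (φ(6),φ(8)) = (6,7) ∈ E(G2) ✓
  (6,9) → (φ(6),φ(9)) = (5,6) ∈ E(G2) ✓
  (7,8) → (φ(7),φ(8)) = (7,9) ∈ E(G2) ✓
All 14 edges of G1 map to edges of G2, and |E(G1)| = |E(G2)| = 14, so φ is a bijection on edges as well as vertices. Hence G1 ≅ G2.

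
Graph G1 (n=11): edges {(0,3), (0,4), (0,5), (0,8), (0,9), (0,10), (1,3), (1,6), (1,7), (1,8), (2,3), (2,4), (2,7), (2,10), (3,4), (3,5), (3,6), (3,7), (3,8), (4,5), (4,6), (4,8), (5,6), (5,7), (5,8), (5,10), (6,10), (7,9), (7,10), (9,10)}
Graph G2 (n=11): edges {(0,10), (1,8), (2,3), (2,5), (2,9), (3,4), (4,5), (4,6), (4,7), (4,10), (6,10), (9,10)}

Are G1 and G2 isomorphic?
No, not isomorphic

The graphs are NOT isomorphic.

Connected components of G1: 1 component(s) with vertex sets [[0, 1, 2, 3, 4, 5, 6, 7, 8, 9, 10]], sizes [11].
Connected components of G2: 2 component(s) with vertex sets [[1, 8], [0, 2, 3, 4, 5, 6, 7, 9, 10]], sizes [2, 9].
The number of connected components (and the multiset of component sizes) is an isomorphism invariant — an isomorphism maps each component of G1 bijectively onto a component of G2. Since G1 has 1 component(s) and G2 has 2, they cannot be isomorphic.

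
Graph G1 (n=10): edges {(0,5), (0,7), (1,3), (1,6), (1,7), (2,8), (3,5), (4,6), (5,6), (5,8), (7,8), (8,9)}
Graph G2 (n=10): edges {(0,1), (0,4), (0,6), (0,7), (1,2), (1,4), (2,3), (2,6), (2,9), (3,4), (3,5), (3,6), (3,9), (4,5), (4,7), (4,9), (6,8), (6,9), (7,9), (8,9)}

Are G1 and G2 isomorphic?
No, not isomorphic

The graphs are NOT isomorphic.

Counting triangles (3-cliques): G1 has 0, G2 has 10.
Triangle count is an isomorphism invariant, so differing triangle counts rule out isomorphism.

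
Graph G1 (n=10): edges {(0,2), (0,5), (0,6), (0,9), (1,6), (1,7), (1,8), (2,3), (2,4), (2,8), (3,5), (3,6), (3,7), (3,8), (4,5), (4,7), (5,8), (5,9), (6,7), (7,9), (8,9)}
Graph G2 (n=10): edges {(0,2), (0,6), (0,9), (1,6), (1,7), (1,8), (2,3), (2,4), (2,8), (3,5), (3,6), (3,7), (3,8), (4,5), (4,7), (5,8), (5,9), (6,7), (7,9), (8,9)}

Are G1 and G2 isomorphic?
No, not isomorphic

The graphs are NOT isomorphic.

Counting edges: G1 has 21 edge(s); G2 has 20 edge(s).
Edge count is an isomorphism invariant (a bijection on vertices induces a bijection on edges), so differing edge counts rule out isomorphism.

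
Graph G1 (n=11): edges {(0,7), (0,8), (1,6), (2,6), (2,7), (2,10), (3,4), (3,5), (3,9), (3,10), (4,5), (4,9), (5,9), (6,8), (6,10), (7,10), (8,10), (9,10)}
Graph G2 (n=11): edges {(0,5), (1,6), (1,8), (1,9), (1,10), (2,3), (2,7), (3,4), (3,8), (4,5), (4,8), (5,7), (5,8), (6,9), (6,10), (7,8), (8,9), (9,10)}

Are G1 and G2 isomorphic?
Yes, isomorphic

The graphs are isomorphic.
One valid mapping φ: V(G1) → V(G2): 0→2, 1→0, 2→4, 3→9, 4→10, 5→6, 6→5, 7→3, 8→7, 9→1, 10→8

Verify φ preserves adjacency — for each edge of G1, its image is an edge of G2:
  (0,7) → (φ(0),φ(7)) = (2,3) ∈ E(G2) ✓
  (0,8) → (φ(0),φ(8)) = (2,7) ∈ E(G2) ✓
  (1,6) → (φ(1),φ(6)) = (0,5) ∈ E(G2) ✓
  (2,6) → (φ(2),φ(6)) = (4,5) ∈ E(G2) ✓
  (2,7) → (φ(2),φ(7)) = (3,4) ∈ E(G2) ✓
  (2,10) → (φ(2),φ(10)) = (4,8) ∈ E(G2) ✓
  (3,4) → (φ(3),φ(4)) = (9,10) ∈ E(G2) ✓
  (3,5) → (φ(3),φ(5)) = (6,9) ∈ E(G2) ✓
  (3,9) → (φ(3),φ(9)) = (1,9) ∈ E(G2) ✓
  (3,10) → (φ(3),φ(10)) = (8,9) ∈ E(G2) ✓
  (4,5) → (φ(4),φ(5)) = (6,10) ∈ E(G2) ✓
  (4,9) → (φ(4),φ(9)) = (1,10) ∈ E(G2) ✓
  (5,9) → (φ(5),φ(9)) = (1,6) ∈ E(G2) ✓
  (6,8) → (φ(6),φ(8)) = (5,7) ∈ E(G2) ✓
  (6,10) → (φ(6),φ(10)) = (5,8) ∈ E(G2) ✓
  (7,10) → (φ(7),φ(10)) = (3,8) ∈ E(G2) ✓
  (8,10) → (φ(8),φ(10)) = (7,8) ∈ E(G2) ✓
  (9,10) → (φ(9),φ(10)) = (1,8) ∈ E(G2) ✓
All 18 edges of G1 map to edges of G2, and |E(G1)| = |E(G2)| = 18, so φ is a bijection on edges as well as vertices. Hence G1 ≅ G2.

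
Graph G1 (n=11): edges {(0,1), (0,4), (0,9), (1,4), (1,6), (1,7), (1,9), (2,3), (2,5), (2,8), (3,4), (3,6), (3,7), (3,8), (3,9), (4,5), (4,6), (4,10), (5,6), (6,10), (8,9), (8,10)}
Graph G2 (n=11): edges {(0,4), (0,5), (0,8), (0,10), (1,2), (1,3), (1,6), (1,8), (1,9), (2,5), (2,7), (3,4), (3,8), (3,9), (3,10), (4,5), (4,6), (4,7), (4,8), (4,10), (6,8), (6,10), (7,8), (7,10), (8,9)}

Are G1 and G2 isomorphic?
No, not isomorphic

The graphs are NOT isomorphic.

Degrees in G1: deg(0)=3, deg(1)=5, deg(2)=3, deg(3)=6, deg(4)=6, deg(5)=3, deg(6)=5, deg(7)=2, deg(8)=4, deg(9)=4, deg(10)=3.
Sorted degree sequence of G1: [6, 6, 5, 5, 4, 4, 3, 3, 3, 3, 2].
Degrees in G2: deg(0)=4, deg(1)=5, deg(2)=3, deg(3)=5, deg(4)=7, deg(5)=3, deg(6)=4, deg(7)=4, deg(8)=7, deg(9)=3, deg(10)=5.
Sorted degree sequence of G2: [7, 7, 5, 5, 5, 4, 4, 4, 3, 3, 3].
The (sorted) degree sequence is an isomorphism invariant, so since G1 and G2 have different degree sequences they cannot be isomorphic.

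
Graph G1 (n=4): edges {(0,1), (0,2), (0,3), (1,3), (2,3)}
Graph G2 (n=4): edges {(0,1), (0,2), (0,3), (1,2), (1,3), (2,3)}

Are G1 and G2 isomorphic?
No, not isomorphic

The graphs are NOT isomorphic.

Counting edges: G1 has 5 edge(s); G2 has 6 edge(s).
Edge count is an isomorphism invariant (a bijection on vertices induces a bijection on edges), so differing edge counts rule out isomorphism.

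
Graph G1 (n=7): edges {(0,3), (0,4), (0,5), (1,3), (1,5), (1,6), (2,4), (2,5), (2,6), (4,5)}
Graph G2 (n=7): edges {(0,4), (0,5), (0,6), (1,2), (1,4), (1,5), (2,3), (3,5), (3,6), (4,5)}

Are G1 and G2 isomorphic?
Yes, isomorphic

The graphs are isomorphic.
One valid mapping φ: V(G1) → V(G2): 0→1, 1→3, 2→0, 3→2, 4→4, 5→5, 6→6

Verify φ preserves adjacency — for each edge of G1, its image is an edge of G2:
  (0,3) → (φ(0),φ(3)) = (1,2) ∈ E(G2) ✓
  (0,4) → (φ(0),φ(4)) = (1,4) ∈ E(G2) ✓
  (0,5) → (φ(0),φ(5)) = (1,5) ∈ E(G2) ✓
  (1,3) → (φ(1),φ(3)) = (2,3) ∈ E(G2) ✓
  (1,5) → (φ(1),φ(5)) = (3,5) ∈ E(G2) ✓
  (1,6) → (φ(1),φ(6)) = (3,6) ∈ E(G2) ✓
  (2,4) → (φ(2),φ(4)) = (0,4) ∈ E(G2) ✓
  (2,5) → (φ(2),φ(5)) = (0,5) ∈ E(G2) ✓
  (2,6) → (φ(2),φ(6)) = (0,6) ∈ E(G2) ✓
  (4,5) → (φ(4),φ(5)) = (4,5) ∈ E(G2) ✓
All 10 edges of G1 map to edges of G2, and |E(G1)| = |E(G2)| = 10, so φ is a bijection on edges as well as vertices. Hence G1 ≅ G2.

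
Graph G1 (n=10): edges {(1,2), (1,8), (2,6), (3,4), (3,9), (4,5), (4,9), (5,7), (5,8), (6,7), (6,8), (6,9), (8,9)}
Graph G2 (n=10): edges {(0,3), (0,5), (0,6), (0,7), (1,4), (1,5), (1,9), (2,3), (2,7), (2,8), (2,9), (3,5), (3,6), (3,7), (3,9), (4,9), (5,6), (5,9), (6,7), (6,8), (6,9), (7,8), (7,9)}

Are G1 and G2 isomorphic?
No, not isomorphic

The graphs are NOT isomorphic.

Degrees in G1: deg(0)=0, deg(1)=2, deg(2)=2, deg(3)=2, deg(4)=3, deg(5)=3, deg(6)=4, deg(7)=2, deg(8)=4, deg(9)=4.
Sorted degree sequence of G1: [4, 4, 4, 3, 3, 2, 2, 2, 2, 0].
Degrees in G2: deg(0)=4, deg(1)=3, deg(2)=4, deg(3)=6, deg(4)=2, deg(5)=5, deg(6)=6, deg(7)=6, deg(8)=3, deg(9)=7.
Sorted degree sequence of G2: [7, 6, 6, 6, 5, 4, 4, 3, 3, 2].
The (sorted) degree sequence is an isomorphism invariant, so since G1 and G2 have different degree sequences they cannot be isomorphic.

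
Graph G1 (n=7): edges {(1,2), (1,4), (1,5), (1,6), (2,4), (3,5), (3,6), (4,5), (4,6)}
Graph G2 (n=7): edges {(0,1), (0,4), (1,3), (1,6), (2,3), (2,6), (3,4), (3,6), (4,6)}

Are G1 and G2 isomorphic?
Yes, isomorphic

The graphs are isomorphic.
One valid mapping φ: V(G1) → V(G2): 0→5, 1→6, 2→2, 3→0, 4→3, 5→1, 6→4

Verify φ preserves adjacency — for each edge of G1, its image is an edge of G2:
  (1,2) → (φ(1),φ(2)) = (2,6) ∈ E(G2) ✓
  (1,4) → (φ(1),φ(4)) = (3,6) ∈ E(G2) ✓
  (1,5) → (φ(1),φ(5)) = (1,6) ∈ E(G2) ✓
  (1,6) → (φ(1),φ(6)) = (4,6) ∈ E(G2) ✓
  (2,4) → (φ(2),φ(4)) = (2,3) ∈ E(G2) ✓
  (3,5) → (φ(3),φ(5)) = (0,1) ∈ E(G2) ✓
  (3,6) → (φ(3),φ(6)) = (0,4) ∈ E(G2) ✓
  (4,5) → (φ(4),φ(5)) = (1,3) ∈ E(G2) ✓
  (4,6) → (φ(4),φ(6)) = (3,4) ∈ E(G2) ✓
All 9 edges of G1 map to edges of G2, and |E(G1)| = |E(G2)| = 9, so φ is a bijection on edges as well as vertices. Hence G1 ≅ G2.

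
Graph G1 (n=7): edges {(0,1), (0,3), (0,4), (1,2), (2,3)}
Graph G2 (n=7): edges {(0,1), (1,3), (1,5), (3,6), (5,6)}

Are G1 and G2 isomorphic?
Yes, isomorphic

The graphs are isomorphic.
One valid mapping φ: V(G1) → V(G2): 0→1, 1→3, 2→6, 3→5, 4→0, 5→2, 6→4

Verify φ preserves adjacency — for each edge of G1, its image is an edge of G2:
  (0,1) → (φ(0),φ(1)) = (1,3) ∈ E(G2) ✓
  (0,3) → (φ(0),φ(3)) = (1,5) ∈ E(G2) ✓
  (0,4) → (φ(0),φ(4)) = (0,1) ∈ E(G2) ✓
  (1,2) → (φ(1),φ(2)) = (3,6) ∈ E(G2) ✓
  (2,3) → (φ(2),φ(3)) = (5,6) ∈ E(G2) ✓
All 5 edges of G1 map to edges of G2, and |E(G1)| = |E(G2)| = 5, so φ is a bijection on edges as well as vertices. Hence G1 ≅ G2.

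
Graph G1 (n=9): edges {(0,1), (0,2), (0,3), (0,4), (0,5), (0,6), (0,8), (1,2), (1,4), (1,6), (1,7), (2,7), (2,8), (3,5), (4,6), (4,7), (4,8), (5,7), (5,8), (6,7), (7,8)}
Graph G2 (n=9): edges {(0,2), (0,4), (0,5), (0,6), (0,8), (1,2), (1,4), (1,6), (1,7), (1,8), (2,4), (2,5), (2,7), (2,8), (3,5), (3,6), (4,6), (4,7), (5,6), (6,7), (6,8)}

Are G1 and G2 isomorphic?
Yes, isomorphic

The graphs are isomorphic.
One valid mapping φ: V(G1) → V(G2): 0→6, 1→1, 2→8, 3→3, 4→4, 5→5, 6→7, 7→2, 8→0

Verify φ preserves adjacency — for each edge of G1, its image is an edge of G2:
  (0,1) → (φ(0),φ(1)) = (1,6) ∈ E(G2) ✓
  (0,2) → (φ(0),φ(2)) = (6,8) ∈ E(G2) ✓
  (0,3) → (φ(0),φ(3)) = (3,6) ∈ E(G2) ✓
  (0,4) → (φ(0),φ(4)) = (4,6) ∈ E(G2) ✓
  (0,5) → (φ(0),φ(5)) = (5,6) ∈ E(G2) ✓
  (0,6) → (φ(0),φ(6)) = (6,7) ∈ E(G2) ✓
  (0,8) → (φ(0),φ(8)) = (0,6) ∈ E(G2) ✓
  (1,2) → (φ(1),φ(2)) = (1,8) ∈ E(G2) ✓
  (1,4) → (φ(1),φ(4)) = (1,4) ∈ E(G2) ✓
  (1,6) → (φ(1),φ(6)) = (1,7) ∈ E(G2) ✓
  (1,7) → (φ(1),φ(7)) = (1,2) ∈ E(G2) ✓
  (2,7) → (φ(2),φ(7)) = (2,8) ∈ E(G2) ✓
  (2,8) → (φ(2),φ(8)) = (0,8) ∈ E(G2) ✓
  (3,5) → (φ(3),φ(5)) = (3,5) ∈ E(G2) ✓
  (4,6) → (φ(4),φ(6)) = (4,7) ∈ E(G2) ✓
  (4,7) → (φ(4),φ(7)) = (2,4) ∈ E(G2) ✓
  (4,8) → (φ(4),φ(8)) = (0,4) ∈ E(G2) ✓
  (5,7) → (φ(5),φ(7)) = (2,5) ∈ E(G2) ✓
  (5,8) → (φ(5),φ(8)) = (0,5) ∈ E(G2) ✓
  (6,7) → (φ(6),φ(7)) = (2,7) ∈ E(G2) ✓
  (7,8) → (φ(7),φ(8)) = (0,2) ∈ E(G2) ✓
All 21 edges of G1 map to edges of G2, and |E(G1)| = |E(G2)| = 21, so φ is a bijection on edges as well as vertices. Hence G1 ≅ G2.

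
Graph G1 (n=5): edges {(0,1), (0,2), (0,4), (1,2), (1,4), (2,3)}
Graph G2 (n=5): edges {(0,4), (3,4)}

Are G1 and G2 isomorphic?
No, not isomorphic

The graphs are NOT isomorphic.

Counting triangles (3-cliques): G1 has 2, G2 has 0.
Triangle count is an isomorphism invariant, so differing triangle counts rule out isomorphism.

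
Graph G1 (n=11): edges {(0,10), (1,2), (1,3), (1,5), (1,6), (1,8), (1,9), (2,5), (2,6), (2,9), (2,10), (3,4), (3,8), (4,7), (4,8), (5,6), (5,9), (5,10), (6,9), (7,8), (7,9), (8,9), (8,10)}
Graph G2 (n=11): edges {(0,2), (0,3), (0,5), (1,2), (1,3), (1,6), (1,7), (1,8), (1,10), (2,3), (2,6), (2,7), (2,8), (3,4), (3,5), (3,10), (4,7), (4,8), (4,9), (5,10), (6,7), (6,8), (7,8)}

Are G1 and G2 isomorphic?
Yes, isomorphic

The graphs are isomorphic.
One valid mapping φ: V(G1) → V(G2): 0→9, 1→2, 2→8, 3→0, 4→5, 5→7, 6→6, 7→10, 8→3, 9→1, 10→4

Verify φ preserves adjacency — for each edge of G1, its image is an edge of G2:
  (0,10) → (φ(0),φ(10)) = (4,9) ∈ E(G2) ✓
  (1,2) → (φ(1),φ(2)) = (2,8) ∈ E(G2) ✓
  (1,3) → (φ(1),φ(3)) = (0,2) ∈ E(G2) ✓
  (1,5) → (φ(1),φ(5)) = (2,7) ∈ E(G2) ✓
  (1,6) → (φ(1),φ(6)) = (2,6) ∈ E(G2) ✓
  (1,8) → (φ(1),φ(8)) = (2,3) ∈ E(G2) ✓
  (1,9) → (φ(1),φ(9)) = (1,2) ∈ E(G2) ✓
  (2,5) → (φ(2),φ(5)) = (7,8) ∈ E(G2) ✓
  (2,6) → (φ(2),φ(6)) = (6,8) ∈ E(G2) ✓
  (2,9) → (φ(2),φ(9)) = (1,8) ∈ E(G2) ✓
  (2,10) → (φ(2),φ(10)) = (4,8) ∈ E(G2) ✓
  (3,4) → (φ(3),φ(4)) = (0,5) ∈ E(G2) ✓
  (3,8) → (φ(3),φ(8)) = (0,3) ∈ E(G2) ✓
  (4,7) → (φ(4),φ(7)) = (5,10) ∈ E(G2) ✓
  (4,8) → (φ(4),φ(8)) = (3,5) ∈ E(G2) ✓
  (5,6) → (φ(5),φ(6)) = (6,7) ∈ E(G2) ✓
  (5,9) → (φ(5),φ(9)) = (1,7) ∈ E(G2) ✓
  (5,10) → (φ(5),φ(10)) = (4,7) ∈ E(G2) ✓
  (6,9) → (φ(6),φ(9)) = (1,6) ∈ E(G2) ✓
  (7,8) → (φ(7),φ(8)) = (3,10) ∈ E(G2) ✓
  (7,9) → (φ(7),φ(9)) = (1,10) ∈ E(G2) ✓
  (8,9) → (φ(8),φ(9)) = (1,3) ∈ E(G2) ✓
  (8,10) → (φ(8),φ(10)) = (3,4) ∈ E(G2) ✓
All 23 edges of G1 map to edges of G2, and |E(G1)| = |E(G2)| = 23, so φ is a bijection on edges as well as vertices. Hence G1 ≅ G2.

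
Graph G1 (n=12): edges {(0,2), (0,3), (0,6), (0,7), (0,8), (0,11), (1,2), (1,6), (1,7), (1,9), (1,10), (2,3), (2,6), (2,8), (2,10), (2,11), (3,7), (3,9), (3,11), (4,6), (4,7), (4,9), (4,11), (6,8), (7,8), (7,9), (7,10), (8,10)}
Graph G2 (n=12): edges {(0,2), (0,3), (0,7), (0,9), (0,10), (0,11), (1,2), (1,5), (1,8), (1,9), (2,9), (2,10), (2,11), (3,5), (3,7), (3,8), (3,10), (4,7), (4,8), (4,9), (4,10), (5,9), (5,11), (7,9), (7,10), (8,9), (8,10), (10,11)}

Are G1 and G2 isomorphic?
Yes, isomorphic

The graphs are isomorphic.
One valid mapping φ: V(G1) → V(G2): 0→0, 1→8, 2→10, 3→2, 4→5, 5→6, 6→3, 7→9, 8→7, 9→1, 10→4, 11→11

Verify φ preserves adjacency — for each edge of G1, its image is an edge of G2:
  (0,2) → (φ(0),φ(2)) = (0,10) ∈ E(G2) ✓
  (0,3) → (φ(0),φ(3)) = (0,2) ∈ E(G2) ✓
  (0,6) → (φ(0),φ(6)) = (0,3) ∈ E(G2) ✓
  (0,7) → (φ(0),φ(7)) = (0,9) ∈ E(G2) ✓
  (0,8) → (φ(0),φ(8)) = (0,7) ∈ E(G2) ✓
  (0,11) → (φ(0),φ(11)) = (0,11) ∈ E(G2) ✓
  (1,2) → (φ(1),φ(2)) = (8,10) ∈ E(G2) ✓
  (1,6) → (φ(1),φ(6)) = (3,8) ∈ E(G2) ✓
  (1,7) → (φ(1),φ(7)) = (8,9) ∈ E(G2) ✓
  (1,9) → (φ(1),φ(9)) = (1,8) ∈ E(G2) ✓
  (1,10) → (φ(1),φ(10)) = (4,8) ∈ E(G2) ✓
  (2,3) → (φ(2),φ(3)) = (2,10) ∈ E(G2) ✓
  (2,6) → (φ(2),φ(6)) = (3,10) ∈ E(G2) ✓
  (2,8) → (φ(2),φ(8)) = (7,10) ∈ E(G2) ✓
  (2,10) → (φ(2),φ(10)) = (4,10) ∈ E(G2) ✓
  (2,11) → (φ(2),φ(11)) = (10,11) ∈ E(G2) ✓
  (3,7) → (φ(3),φ(7)) = (2,9) ∈ E(G2) ✓
  (3,9) → (φ(3),φ(9)) = (1,2) ∈ E(G2) ✓
  (3,11) → (φ(3),φ(11)) = (2,11) ∈ E(G2) ✓
  (4,6) → (φ(4),φ(6)) = (3,5) ∈ E(G2) ✓
  (4,7) → (φ(4),φ(7)) = (5,9) ∈ E(G2) ✓
  (4,9) → (φ(4),φ(9)) = (1,5) ∈ E(G2) ✓
  (4,11) → (φ(4),φ(11)) = (5,11) ∈ E(G2) ✓
  (6,8) → (φ(6),φ(8)) = (3,7) ∈ E(G2) ✓
  (7,8) → (φ(7),φ(8)) = (7,9) ∈ E(G2) ✓
  (7,9) → (φ(7),φ(9)) = (1,9) ∈ E(G2) ✓
  (7,10) → (φ(7),φ(10)) = (4,9) ∈ E(G2) ✓
  (8,10) → (φ(8),φ(10)) = (4,7) ∈ E(G2) ✓
All 28 edges of G1 map to edges of G2, and |E(G1)| = |E(G2)| = 28, so φ is a bijection on edges as well as vertices. Hence G1 ≅ G2.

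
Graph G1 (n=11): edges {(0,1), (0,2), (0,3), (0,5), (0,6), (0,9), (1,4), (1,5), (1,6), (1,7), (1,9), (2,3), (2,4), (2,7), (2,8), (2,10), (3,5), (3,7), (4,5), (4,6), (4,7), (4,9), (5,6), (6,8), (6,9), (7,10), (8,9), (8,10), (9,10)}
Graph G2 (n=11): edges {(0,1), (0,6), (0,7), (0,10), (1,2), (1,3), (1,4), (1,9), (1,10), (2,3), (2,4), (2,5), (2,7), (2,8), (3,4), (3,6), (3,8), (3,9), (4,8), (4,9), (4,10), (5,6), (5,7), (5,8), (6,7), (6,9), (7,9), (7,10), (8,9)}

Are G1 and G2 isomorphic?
Yes, isomorphic

The graphs are isomorphic.
One valid mapping φ: V(G1) → V(G2): 0→2, 1→3, 2→7, 3→5, 4→9, 5→8, 6→4, 7→6, 8→10, 9→1, 10→0

Verify φ preserves adjacency — for each edge of G1, its image is an edge of G2:
  (0,1) → (φ(0),φ(1)) = (2,3) ∈ E(G2) ✓
  (0,2) → (φ(0),φ(2)) = (2,7) ∈ E(G2) ✓
  (0,3) → (φ(0),φ(3)) = (2,5) ∈ E(G2) ✓
  (0,5) → (φ(0),φ(5)) = (2,8) ∈ E(G2) ✓
  (0,6) → (φ(0),φ(6)) = (2,4) ∈ E(G2) ✓
  (0,9) → (φ(0),φ(9)) = (1,2) ∈ E(G2) ✓
  (1,4) → (φ(1),φ(4)) = (3,9) ∈ E(G2) ✓
  (1,5) → (φ(1),φ(5)) = (3,8) ∈ E(G2) ✓
  (1,6) → (φ(1),φ(6)) = (3,4) ∈ E(G2) ✓
  (1,7) → (φ(1),φ(7)) = (3,6) ∈ E(G2) ✓
  (1,9) → (φ(1),φ(9)) = (1,3) ∈ E(G2) ✓
  (2,3) → (φ(2),φ(3)) = (5,7) ∈ E(G2) ✓
  (2,4) → (φ(2),φ(4)) = (7,9) ∈ E(G2) ✓
  (2,7) → (φ(2),φ(7)) = (6,7) ∈ E(G2) ✓
  (2,8) → (φ(2),φ(8)) = (7,10) ∈ E(G2) ✓
  (2,10) → (φ(2),φ(10)) = (0,7) ∈ E(G2) ✓
  (3,5) → (φ(3),φ(5)) = (5,8) ∈ E(G2) ✓
  (3,7) → (φ(3),φ(7)) = (5,6) ∈ E(G2) ✓
  (4,5) → (φ(4),φ(5)) = (8,9) ∈ E(G2) ✓
  (4,6) → (φ(4),φ(6)) = (4,9) ∈ E(G2) ✓
  (4,7) → (φ(4),φ(7)) = (6,9) ∈ E(G2) ✓
  (4,9) → (φ(4),φ(9)) = (1,9) ∈ E(G2) ✓
  (5,6) → (φ(5),φ(6)) = (4,8) ∈ E(G2) ✓
  (6,8) → (φ(6),φ(8)) = (4,10) ∈ E(G2) ✓
  (6,9) → (φ(6),φ(9)) = (1,4) ∈ E(G2) ✓
  (7,10) → (φ(7),φ(10)) = (0,6) ∈ E(G2) ✓
  (8,9) → (φ(8),φ(9)) = (1,10) ∈ E(G2) ✓
  (8,10) → (φ(8),φ(10)) = (0,10) ∈ E(G2) ✓
  (9,10) → (φ(9),φ(10)) = (0,1) ∈ E(G2) ✓
All 29 edges of G1 map to edges of G2, and |E(G1)| = |E(G2)| = 29, so φ is a bijection on edges as well as vertices. Hence G1 ≅ G2.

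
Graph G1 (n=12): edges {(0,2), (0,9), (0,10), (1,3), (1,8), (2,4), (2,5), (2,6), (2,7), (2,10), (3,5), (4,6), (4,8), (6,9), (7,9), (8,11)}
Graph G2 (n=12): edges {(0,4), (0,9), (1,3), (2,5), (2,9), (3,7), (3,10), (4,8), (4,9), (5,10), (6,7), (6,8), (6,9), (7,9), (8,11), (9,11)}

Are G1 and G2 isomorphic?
Yes, isomorphic

The graphs are isomorphic.
One valid mapping φ: V(G1) → V(G2): 0→4, 1→10, 2→9, 3→5, 4→7, 5→2, 6→6, 7→11, 8→3, 9→8, 10→0, 11→1

Verify φ preserves adjacency — for each edge of G1, its image is an edge of G2:
  (0,2) → (φ(0),φ(2)) = (4,9) ∈ E(G2) ✓
  (0,9) → (φ(0),φ(9)) = (4,8) ∈ E(G2) ✓
  (0,10) → (φ(0),φ(10)) = (0,4) ∈ E(G2) ✓
  (1,3) → (φ(1),φ(3)) = (5,10) ∈ E(G2) ✓
  (1,8) → (φ(1),φ(8)) = (3,10) ∈ E(G2) ✓
  (2,4) → (φ(2),φ(4)) = (7,9) ∈ E(G2) ✓
  (2,5) → (φ(2),φ(5)) = (2,9) ∈ E(G2) ✓
  (2,6) → (φ(2),φ(6)) = (6,9) ∈ E(G2) ✓
  (2,7) → (φ(2),φ(7)) = (9,11) ∈ E(G2) ✓
  (2,10) → (φ(2),φ(10)) = (0,9) ∈ E(G2) ✓
  (3,5) → (φ(3),φ(5)) = (2,5) ∈ E(G2) ✓
  (4,6) → (φ(4),φ(6)) = (6,7) ∈ E(G2) ✓
  (4,8) → (φ(4),φ(8)) = (3,7) ∈ E(G2) ✓
  (6,9) → (φ(6),φ(9)) = (6,8) ∈ E(G2) ✓
  (7,9) → (φ(7),φ(9)) = (8,11) ∈ E(G2) ✓
  (8,11) → (φ(8),φ(11)) = (1,3) ∈ E(G2) ✓
All 16 edges of G1 map to edges of G2, and |E(G1)| = |E(G2)| = 16, so φ is a bijection on edges as well as vertices. Hence G1 ≅ G2.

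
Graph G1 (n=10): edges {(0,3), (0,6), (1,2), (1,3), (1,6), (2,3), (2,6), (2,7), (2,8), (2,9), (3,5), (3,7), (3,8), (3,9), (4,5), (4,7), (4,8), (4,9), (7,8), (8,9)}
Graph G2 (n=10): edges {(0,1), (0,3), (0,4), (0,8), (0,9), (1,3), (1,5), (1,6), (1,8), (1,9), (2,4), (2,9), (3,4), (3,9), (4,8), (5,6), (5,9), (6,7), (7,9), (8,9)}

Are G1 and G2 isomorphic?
Yes, isomorphic

The graphs are isomorphic.
One valid mapping φ: V(G1) → V(G2): 0→7, 1→5, 2→1, 3→9, 4→4, 5→2, 6→6, 7→3, 8→0, 9→8

Verify φ preserves adjacency — for each edge of G1, its image is an edge of G2:
  (0,3) → (φ(0),φ(3)) = (7,9) ∈ E(G2) ✓
  (0,6) → (φ(0),φ(6)) = (6,7) ∈ E(G2) ✓
  (1,2) → (φ(1),φ(2)) = (1,5) ∈ E(G2) ✓
  (1,3) → (φ(1),φ(3)) = (5,9) ∈ E(G2) ✓
  (1,6) → (φ(1),φ(6)) = (5,6) ∈ E(G2) ✓
  (2,3) → (φ(2),φ(3)) = (1,9) ∈ E(G2) ✓
  (2,6) → (φ(2),φ(6)) = (1,6) ∈ E(G2) ✓
  (2,7) → (φ(2),φ(7)) = (1,3) ∈ E(G2) ✓
  (2,8) → (φ(2),φ(8)) = (0,1) ∈ E(G2) ✓
  (2,9) → (φ(2),φ(9)) = (1,8) ∈ E(G2) ✓
  (3,5) → (φ(3),φ(5)) = (2,9) ∈ E(G2) ✓
  (3,7) → (φ(3),φ(7)) = (3,9) ∈ E(G2) ✓
  (3,8) → (φ(3),φ(8)) = (0,9) ∈ E(G2) ✓
  (3,9) → (φ(3),φ(9)) = (8,9) ∈ E(G2) ✓
  (4,5) → (φ(4),φ(5)) = (2,4) ∈ E(G2) ✓
  (4,7) → (φ(4),φ(7)) = (3,4) ∈ E(G2) ✓
  (4,8) → (φ(4),φ(8)) = (0,4) ∈ E(G2) ✓
  (4,9) → (φ(4),φ(9)) = (4,8) ∈ E(G2) ✓
  (7,8) → (φ(7),φ(8)) = (0,3) ∈ E(G2) ✓
  (8,9) → (φ(8),φ(9)) = (0,8) ∈ E(G2) ✓
All 20 edges of G1 map to edges of G2, and |E(G1)| = |E(G2)| = 20, so φ is a bijection on edges as well as vertices. Hence G1 ≅ G2.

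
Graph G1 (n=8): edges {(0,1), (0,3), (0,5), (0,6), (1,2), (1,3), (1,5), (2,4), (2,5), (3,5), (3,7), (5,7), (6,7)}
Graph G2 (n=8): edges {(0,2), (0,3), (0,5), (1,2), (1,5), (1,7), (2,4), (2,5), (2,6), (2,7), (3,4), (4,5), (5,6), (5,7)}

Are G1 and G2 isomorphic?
No, not isomorphic

The graphs are NOT isomorphic.

Degrees in G1: deg(0)=4, deg(1)=4, deg(2)=3, deg(3)=4, deg(4)=1, deg(5)=5, deg(6)=2, deg(7)=3.
Sorted degree sequence of G1: [5, 4, 4, 4, 3, 3, 2, 1].
Degrees in G2: deg(0)=3, deg(1)=3, deg(2)=6, deg(3)=2, deg(4)=3, deg(5)=6, deg(6)=2, deg(7)=3.
Sorted degree sequence of G2: [6, 6, 3, 3, 3, 3, 2, 2].
The (sorted) degree sequence is an isomorphism invariant, so since G1 and G2 have different degree sequences they cannot be isomorphic.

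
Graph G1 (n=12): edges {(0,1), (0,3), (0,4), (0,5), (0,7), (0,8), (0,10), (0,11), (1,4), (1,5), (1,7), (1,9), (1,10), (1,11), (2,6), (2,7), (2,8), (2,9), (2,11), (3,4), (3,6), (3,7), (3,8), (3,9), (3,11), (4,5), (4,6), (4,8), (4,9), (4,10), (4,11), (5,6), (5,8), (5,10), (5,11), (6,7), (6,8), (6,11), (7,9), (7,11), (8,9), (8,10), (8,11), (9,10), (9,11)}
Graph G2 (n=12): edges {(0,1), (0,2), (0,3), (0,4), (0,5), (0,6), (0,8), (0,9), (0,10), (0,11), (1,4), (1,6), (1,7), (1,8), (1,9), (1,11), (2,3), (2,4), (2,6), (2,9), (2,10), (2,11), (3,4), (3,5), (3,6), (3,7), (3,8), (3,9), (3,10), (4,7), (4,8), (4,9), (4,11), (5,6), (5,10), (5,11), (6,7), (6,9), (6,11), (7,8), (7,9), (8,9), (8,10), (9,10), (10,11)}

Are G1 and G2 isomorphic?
Yes, isomorphic

The graphs are isomorphic.
One valid mapping φ: V(G1) → V(G2): 0→4, 1→1, 2→5, 3→2, 4→9, 5→8, 6→10, 7→11, 8→3, 9→6, 10→7, 11→0

Verify φ preserves adjacency — for each edge of G1, its image is an edge of G2:
  (0,1) → (φ(0),φ(1)) = (1,4) ∈ E(G2) ✓
  (0,3) → (φ(0),φ(3)) = (2,4) ∈ E(G2) ✓
  (0,4) → (φ(0),φ(4)) = (4,9) ∈ E(G2) ✓
  (0,5) → (φ(0),φ(5)) = (4,8) ∈ E(G2) ✓
  (0,7) → (φ(0),φ(7)) = (4,11) ∈ E(G2) ✓
  (0,8) → (φ(0),φ(8)) = (3,4) ∈ E(G2) ✓
  (0,10) → (φ(0),φ(10)) = (4,7) ∈ E(G2) ✓
  (0,11) → (φ(0),φ(11)) = (0,4) ∈ E(G2) ✓
  (1,4) → (φ(1),φ(4)) = (1,9) ∈ E(G2) ✓
  (1,5) → (φ(1),φ(5)) = (1,8) ∈ E(G2) ✓
  (1,7) → (φ(1),φ(7)) = (1,11) ∈ E(G2) ✓
  (1,9) → (φ(1),φ(9)) = (1,6) ∈ E(G2) ✓
  (1,10) → (φ(1),φ(10)) = (1,7) ∈ E(G2) ✓
  (1,11) → (φ(1),φ(11)) = (0,1) ∈ E(G2) ✓
  (2,6) → (φ(2),φ(6)) = (5,10) ∈ E(G2) ✓
  (2,7) → (φ(2),φ(7)) = (5,11) ∈ E(G2) ✓
  (2,8) → (φ(2),φ(8)) = (3,5) ∈ E(G2) ✓
  (2,9) → (φ(2),φ(9)) = (5,6) ∈ E(G2) ✓
  (2,11) → (φ(2),φ(11)) = (0,5) ∈ E(G2) ✓
  (3,4) → (φ(3),φ(4)) = (2,9) ∈ E(G2) ✓
  (3,6) → (φ(3),φ(6)) = (2,10) ∈ E(G2) ✓
  (3,7) → (φ(3),φ(7)) = (2,11) ∈ E(G2) ✓
  (3,8) → (φ(3),φ(8)) = (2,3) ∈ E(G2) ✓
  (3,9) → (φ(3),φ(9)) = (2,6) ∈ E(G2) ✓
  (3,11) → (φ(3),φ(11)) = (0,2) ∈ E(G2) ✓
  (4,5) → (φ(4),φ(5)) = (8,9) ∈ E(G2) ✓
  (4,6) → (φ(4),φ(6)) = (9,10) ∈ E(G2) ✓
  (4,8) → (φ(4),φ(8)) = (3,9) ∈ E(G2) ✓
  (4,9) → (φ(4),φ(9)) = (6,9) ∈ E(G2) ✓
  (4,10) → (φ(4),φ(10)) = (7,9) ∈ E(G2) ✓
  (4,11) → (φ(4),φ(11)) = (0,9) ∈ E(G2) ✓
  (5,6) → (φ(5),φ(6)) = (8,10) ∈ E(G2) ✓
  (5,8) → (φ(5),φ(8)) = (3,8) ∈ E(G2) ✓
  (5,10) → (φ(5),φ(10)) = (7,8) ∈ E(G2) ✓
  (5,11) → (φ(5),φ(11)) = (0,8) ∈ E(G2) ✓
  (6,7) → (φ(6),φ(7)) = (10,11) ∈ E(G2) ✓
  (6,8) → (φ(6),φ(8)) = (3,10) ∈ E(G2) ✓
  (6,11) → (φ(6),φ(11)) = (0,10) ∈ E(G2) ✓
  (7,9) → (φ(7),φ(9)) = (6,11) ∈ E(G2) ✓
  (7,11) → (φ(7),φ(11)) = (0,11) ∈ E(G2) ✓
  (8,9) → (φ(8),φ(9)) = (3,6) ∈ E(G2) ✓
  (8,10) → (φ(8),φ(10)) = (3,7) ∈ E(G2) ✓
  (8,11) → (φ(8),φ(11)) = (0,3) ∈ E(G2) ✓
  (9,10) → (φ(9),φ(10)) = (6,7) ∈ E(G2) ✓
  (9,11) → (φ(9),φ(11)) = (0,6) ∈ E(G2) ✓
All 45 edges of G1 map to edges of G2, and |E(G1)| = |E(G2)| = 45, so φ is a bijection on edges as well as vertices. Hence G1 ≅ G2.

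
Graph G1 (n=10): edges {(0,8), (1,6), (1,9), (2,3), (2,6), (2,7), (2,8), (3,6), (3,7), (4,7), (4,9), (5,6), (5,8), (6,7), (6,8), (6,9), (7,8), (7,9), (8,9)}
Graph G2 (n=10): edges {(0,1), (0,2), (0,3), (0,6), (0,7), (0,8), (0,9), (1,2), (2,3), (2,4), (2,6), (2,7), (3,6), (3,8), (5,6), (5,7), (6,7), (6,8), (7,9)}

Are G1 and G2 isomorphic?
Yes, isomorphic

The graphs are isomorphic.
One valid mapping φ: V(G1) → V(G2): 0→4, 1→9, 2→3, 3→8, 4→5, 5→1, 6→0, 7→6, 8→2, 9→7

Verify φ preserves adjacency — for each edge of G1, its image is an edge of G2:
  (0,8) → (φ(0),φ(8)) = (2,4) ∈ E(G2) ✓
  (1,6) → (φ(1),φ(6)) = (0,9) ∈ E(G2) ✓
  (1,9) → (φ(1),φ(9)) = (7,9) ∈ E(G2) ✓
  (2,3) → (φ(2),φ(3)) = (3,8) ∈ E(G2) ✓
  (2,6) → (φ(2),φ(6)) = (0,3) ∈ E(G2) ✓
  (2,7) → (φ(2),φ(7)) = (3,6) ∈ E(G2) ✓
  (2,8) → (φ(2),φ(8)) = (2,3) ∈ E(G2) ✓
  (3,6) → (φ(3),φ(6)) = (0,8) ∈ E(G2) ✓
  (3,7) → (φ(3),φ(7)) = (6,8) ∈ E(G2) ✓
  (4,7) → (φ(4),φ(7)) = (5,6) ∈ E(G2) ✓
  (4,9) → (φ(4),φ(9)) = (5,7) ∈ E(G2) ✓
  (5,6) → (φ(5),φ(6)) = (0,1) ∈ E(G2) ✓
  (5,8) → (φ(5),φ(8)) = (1,2) ∈ E(G2) ✓
  (6,7) → (φ(6),φ(7)) = (0,6) ∈ E(G2) ✓
  (6,8) → (φ(6),φ(8)) = (0,2) ∈ E(G2) ✓
  (6,9) → (φ(6),φ(9)) = (0,7) ∈ E(G2) ✓
  (7,8) → (φ(7),φ(8)) = (2,6) ∈ E(G2) ✓
  (7,9) → (φ(7),φ(9)) = (6,7) ∈ E(G2) ✓
  (8,9) → (φ(8),φ(9)) = (2,7) ∈ E(G2) ✓
All 19 edges of G1 map to edges of G2, and |E(G1)| = |E(G2)| = 19, so φ is a bijection on edges as well as vertices. Hence G1 ≅ G2.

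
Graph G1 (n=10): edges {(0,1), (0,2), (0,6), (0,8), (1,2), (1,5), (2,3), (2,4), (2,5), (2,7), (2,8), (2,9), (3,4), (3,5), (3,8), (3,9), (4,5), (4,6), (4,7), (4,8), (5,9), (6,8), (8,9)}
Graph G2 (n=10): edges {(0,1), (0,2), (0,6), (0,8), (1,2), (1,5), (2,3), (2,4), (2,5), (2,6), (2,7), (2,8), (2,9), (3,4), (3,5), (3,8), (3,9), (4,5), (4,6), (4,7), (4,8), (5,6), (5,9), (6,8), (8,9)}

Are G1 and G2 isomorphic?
No, not isomorphic

The graphs are NOT isomorphic.

Counting edges: G1 has 23 edge(s); G2 has 25 edge(s).
Edge count is an isomorphism invariant (a bijection on vertices induces a bijection on edges), so differing edge counts rule out isomorphism.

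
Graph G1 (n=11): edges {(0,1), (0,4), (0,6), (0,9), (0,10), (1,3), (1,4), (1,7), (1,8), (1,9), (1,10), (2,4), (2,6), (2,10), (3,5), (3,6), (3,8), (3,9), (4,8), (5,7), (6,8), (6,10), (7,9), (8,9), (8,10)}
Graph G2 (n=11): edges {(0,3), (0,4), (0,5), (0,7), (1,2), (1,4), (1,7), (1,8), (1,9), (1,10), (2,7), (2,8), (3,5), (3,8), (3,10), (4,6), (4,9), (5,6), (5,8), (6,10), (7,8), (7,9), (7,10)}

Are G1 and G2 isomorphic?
No, not isomorphic

The graphs are NOT isomorphic.

Counting triangles (3-cliques): G1 has 14, G2 has 9.
Triangle count is an isomorphism invariant, so differing triangle counts rule out isomorphism.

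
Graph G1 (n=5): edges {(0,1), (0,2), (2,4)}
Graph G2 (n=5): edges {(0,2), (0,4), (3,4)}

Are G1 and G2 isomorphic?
Yes, isomorphic

The graphs are isomorphic.
One valid mapping φ: V(G1) → V(G2): 0→0, 1→2, 2→4, 3→1, 4→3

Verify φ preserves adjacency — for each edge of G1, its image is an edge of G2:
  (0,1) → (φ(0),φ(1)) = (0,2) ∈ E(G2) ✓
  (0,2) → (φ(0),φ(2)) = (0,4) ∈ E(G2) ✓
  (2,4) → (φ(2),φ(4)) = (3,4) ∈ E(G2) ✓
All 3 edges of G1 map to edges of G2, and |E(G1)| = |E(G2)| = 3, so φ is a bijection on edges as well as vertices. Hence G1 ≅ G2.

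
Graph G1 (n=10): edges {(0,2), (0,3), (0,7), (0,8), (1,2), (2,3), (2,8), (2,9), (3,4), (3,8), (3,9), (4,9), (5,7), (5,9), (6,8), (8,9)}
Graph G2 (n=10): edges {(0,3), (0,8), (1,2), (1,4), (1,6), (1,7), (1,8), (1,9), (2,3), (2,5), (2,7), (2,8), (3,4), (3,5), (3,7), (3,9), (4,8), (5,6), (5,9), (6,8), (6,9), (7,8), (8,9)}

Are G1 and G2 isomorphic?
No, not isomorphic

The graphs are NOT isomorphic.

Counting triangles (3-cliques): G1 has 8, G2 has 13.
Triangle count is an isomorphism invariant, so differing triangle counts rule out isomorphism.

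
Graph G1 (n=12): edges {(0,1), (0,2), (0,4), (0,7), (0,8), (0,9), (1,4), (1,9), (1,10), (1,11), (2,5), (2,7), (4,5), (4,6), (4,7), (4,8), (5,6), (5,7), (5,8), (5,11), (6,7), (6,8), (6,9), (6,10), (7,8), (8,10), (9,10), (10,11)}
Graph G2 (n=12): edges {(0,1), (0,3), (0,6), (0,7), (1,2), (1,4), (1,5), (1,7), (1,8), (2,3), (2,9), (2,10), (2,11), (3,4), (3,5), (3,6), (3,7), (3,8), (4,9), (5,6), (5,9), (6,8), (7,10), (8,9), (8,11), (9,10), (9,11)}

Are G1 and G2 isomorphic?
No, not isomorphic

The graphs are NOT isomorphic.

Counting triangles (3-cliques): G1 has 21, G2 has 8.
Triangle count is an isomorphism invariant, so differing triangle counts rule out isomorphism.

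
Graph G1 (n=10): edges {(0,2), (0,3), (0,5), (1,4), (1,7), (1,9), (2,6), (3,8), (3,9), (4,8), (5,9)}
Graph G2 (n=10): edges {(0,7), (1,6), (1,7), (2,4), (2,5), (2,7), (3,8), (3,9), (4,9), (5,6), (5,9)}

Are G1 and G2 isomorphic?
Yes, isomorphic

The graphs are isomorphic.
One valid mapping φ: V(G1) → V(G2): 0→9, 1→7, 2→3, 3→5, 4→1, 5→4, 6→8, 7→0, 8→6, 9→2

Verify φ preserves adjacency — for each edge of G1, its image is an edge of G2:
  (0,2) → (φ(0),φ(2)) = (3,9) ∈ E(G2) ✓
  (0,3) → (φ(0),φ(3)) = (5,9) ∈ E(G2) ✓
  (0,5) → (φ(0),φ(5)) = (4,9) ∈ E(G2) ✓
  (1,4) → (φ(1),φ(4)) = (1,7) ∈ E(G2) ✓
  (1,7) → (φ(1),φ(7)) = (0,7) ∈ E(G2) ✓
  (1,9) → (φ(1),φ(9)) = (2,7) ∈ E(G2) ✓
  (2,6) → (φ(2),φ(6)) = (3,8) ∈ E(G2) ✓
  (3,8) → (φ(3),φ(8)) = (5,6) ∈ E(G2) ✓
  (3,9) → (φ(3),φ(9)) = (2,5) ∈ E(G2) ✓
  (4,8) → (φ(4),φ(8)) = (1,6) ∈ E(G2) ✓
  (5,9) → (φ(5),φ(9)) = (2,4) ∈ E(G2) ✓
All 11 edges of G1 map to edges of G2, and |E(G1)| = |E(G2)| = 11, so φ is a bijection on edges as well as vertices. Hence G1 ≅ G2.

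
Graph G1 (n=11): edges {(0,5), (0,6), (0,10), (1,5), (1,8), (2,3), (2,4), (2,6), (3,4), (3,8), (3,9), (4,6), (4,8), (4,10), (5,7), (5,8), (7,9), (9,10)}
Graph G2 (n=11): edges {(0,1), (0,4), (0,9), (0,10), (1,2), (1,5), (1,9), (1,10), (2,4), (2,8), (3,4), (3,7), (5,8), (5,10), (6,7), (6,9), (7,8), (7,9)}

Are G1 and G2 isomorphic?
Yes, isomorphic

The graphs are isomorphic.
One valid mapping φ: V(G1) → V(G2): 0→8, 1→6, 2→10, 3→0, 4→1, 5→7, 6→5, 7→3, 8→9, 9→4, 10→2

Verify φ preserves adjacency — for each edge of G1, its image is an edge of G2:
  (0,5) → (φ(0),φ(5)) = (7,8) ∈ E(G2) ✓
  (0,6) → (φ(0),φ(6)) = (5,8) ∈ E(G2) ✓
  (0,10) → (φ(0),φ(10)) = (2,8) ∈ E(G2) ✓
  (1,5) → (φ(1),φ(5)) = (6,7) ∈ E(G2) ✓
  (1,8) → (φ(1),φ(8)) = (6,9) ∈ E(G2) ✓
  (2,3) → (φ(2),φ(3)) = (0,10) ∈ E(G2) ✓
  (2,4) → (φ(2),φ(4)) = (1,10) ∈ E(G2) ✓
  (2,6) → (φ(2),φ(6)) = (5,10) ∈ E(G2) ✓
  (3,4) → (φ(3),φ(4)) = (0,1) ∈ E(G2) ✓
  (3,8) → (φ(3),φ(8)) = (0,9) ∈ E(G2) ✓
  (3,9) → (φ(3),φ(9)) = (0,4) ∈ E(G2) ✓
  (4,6) → (φ(4),φ(6)) = (1,5) ∈ E(G2) ✓
  (4,8) → (φ(4),φ(8)) = (1,9) ∈ E(G2) ✓
  (4,10) → (φ(4),φ(10)) = (1,2) ∈ E(G2) ✓
  (5,7) → (φ(5),φ(7)) = (3,7) ∈ E(G2) ✓
  (5,8) → (φ(5),φ(8)) = (7,9) ∈ E(G2) ✓
  (7,9) → (φ(7),φ(9)) = (3,4) ∈ E(G2) ✓
  (9,10) → (φ(9),φ(10)) = (2,4) ∈ E(G2) ✓
All 18 edges of G1 map to edges of G2, and |E(G1)| = |E(G2)| = 18, so φ is a bijection on edges as well as vertices. Hence G1 ≅ G2.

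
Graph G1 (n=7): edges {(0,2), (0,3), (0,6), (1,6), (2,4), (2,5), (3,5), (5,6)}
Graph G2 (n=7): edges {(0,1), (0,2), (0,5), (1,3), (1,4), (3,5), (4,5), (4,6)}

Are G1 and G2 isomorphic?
Yes, isomorphic

The graphs are isomorphic.
One valid mapping φ: V(G1) → V(G2): 0→1, 1→2, 2→4, 3→3, 4→6, 5→5, 6→0

Verify φ preserves adjacency — for each edge of G1, its image is an edge of G2:
  (0,2) → (φ(0),φ(2)) = (1,4) ∈ E(G2) ✓
  (0,3) → (φ(0),φ(3)) = (1,3) ∈ E(G2) ✓
  (0,6) → (φ(0),φ(6)) = (0,1) ∈ E(G2) ✓
  (1,6) → (φ(1),φ(6)) = (0,2) ∈ E(G2) ✓
  (2,4) → (φ(2),φ(4)) = (4,6) ∈ E(G2) ✓
  (2,5) → (φ(2),φ(5)) = (4,5) ∈ E(G2) ✓
  (3,5) → (φ(3),φ(5)) = (3,5) ∈ E(G2) ✓
  (5,6) → (φ(5),φ(6)) = (0,5) ∈ E(G2) ✓
All 8 edges of G1 map to edges of G2, and |E(G1)| = |E(G2)| = 8, so φ is a bijection on edges as well as vertices. Hence G1 ≅ G2.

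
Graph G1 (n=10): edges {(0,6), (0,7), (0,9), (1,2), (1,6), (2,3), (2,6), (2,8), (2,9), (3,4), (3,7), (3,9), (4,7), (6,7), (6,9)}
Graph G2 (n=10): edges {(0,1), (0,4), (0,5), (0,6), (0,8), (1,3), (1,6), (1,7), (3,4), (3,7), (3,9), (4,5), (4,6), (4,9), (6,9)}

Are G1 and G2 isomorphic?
Yes, isomorphic

The graphs are isomorphic.
One valid mapping φ: V(G1) → V(G2): 0→9, 1→5, 2→0, 3→1, 4→7, 5→2, 6→4, 7→3, 8→8, 9→6

Verify φ preserves adjacency — for each edge of G1, its image is an edge of G2:
  (0,6) → (φ(0),φ(6)) = (4,9) ∈ E(G2) ✓
  (0,7) → (φ(0),φ(7)) = (3,9) ∈ E(G2) ✓
  (0,9) → (φ(0),φ(9)) = (6,9) ∈ E(G2) ✓
  (1,2) → (φ(1),φ(2)) = (0,5) ∈ E(G2) ✓
  (1,6) → (φ(1),φ(6)) = (4,5) ∈ E(G2) ✓
  (2,3) → (φ(2),φ(3)) = (0,1) ∈ E(G2) ✓
  (2,6) → (φ(2),φ(6)) = (0,4) ∈ E(G2) ✓
  (2,8) → (φ(2),φ(8)) = (0,8) ∈ E(G2) ✓
  (2,9) → (φ(2),φ(9)) = (0,6) ∈ E(G2) ✓
  (3,4) → (φ(3),φ(4)) = (1,7) ∈ E(G2) ✓
  (3,7) → (φ(3),φ(7)) = (1,3) ∈ E(G2) ✓
  (3,9) → (φ(3),φ(9)) = (1,6) ∈ E(G2) ✓
  (4,7) → (φ(4),φ(7)) = (3,7) ∈ E(G2) ✓
  (6,7) → (φ(6),φ(7)) = (3,4) ∈ E(G2) ✓
  (6,9) → (φ(6),φ(9)) = (4,6) ∈ E(G2) ✓
All 15 edges of G1 map to edges of G2, and |E(G1)| = |E(G2)| = 15, so φ is a bijection on edges as well as vertices. Hence G1 ≅ G2.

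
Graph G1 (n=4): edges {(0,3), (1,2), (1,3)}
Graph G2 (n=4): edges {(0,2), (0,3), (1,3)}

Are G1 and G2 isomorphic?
Yes, isomorphic

The graphs are isomorphic.
One valid mapping φ: V(G1) → V(G2): 0→2, 1→3, 2→1, 3→0

Verify φ preserves adjacency — for each edge of G1, its image is an edge of G2:
  (0,3) → (φ(0),φ(3)) = (0,2) ∈ E(G2) ✓
  (1,2) → (φ(1),φ(2)) = (1,3) ∈ E(G2) ✓
  (1,3) → (φ(1),φ(3)) = (0,3) ∈ E(G2) ✓
All 3 edges of G1 map to edges of G2, and |E(G1)| = |E(G2)| = 3, so φ is a bijection on edges as well as vertices. Hence G1 ≅ G2.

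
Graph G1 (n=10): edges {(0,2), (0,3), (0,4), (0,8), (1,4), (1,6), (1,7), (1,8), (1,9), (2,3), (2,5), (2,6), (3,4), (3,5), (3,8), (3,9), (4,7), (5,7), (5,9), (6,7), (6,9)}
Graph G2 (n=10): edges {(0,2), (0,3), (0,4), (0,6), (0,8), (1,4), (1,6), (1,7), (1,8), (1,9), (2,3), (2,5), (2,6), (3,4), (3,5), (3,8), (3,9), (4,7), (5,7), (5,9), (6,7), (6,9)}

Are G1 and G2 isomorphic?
No, not isomorphic

The graphs are NOT isomorphic.

Counting edges: G1 has 21 edge(s); G2 has 22 edge(s).
Edge count is an isomorphism invariant (a bijection on vertices induces a bijection on edges), so differing edge counts rule out isomorphism.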